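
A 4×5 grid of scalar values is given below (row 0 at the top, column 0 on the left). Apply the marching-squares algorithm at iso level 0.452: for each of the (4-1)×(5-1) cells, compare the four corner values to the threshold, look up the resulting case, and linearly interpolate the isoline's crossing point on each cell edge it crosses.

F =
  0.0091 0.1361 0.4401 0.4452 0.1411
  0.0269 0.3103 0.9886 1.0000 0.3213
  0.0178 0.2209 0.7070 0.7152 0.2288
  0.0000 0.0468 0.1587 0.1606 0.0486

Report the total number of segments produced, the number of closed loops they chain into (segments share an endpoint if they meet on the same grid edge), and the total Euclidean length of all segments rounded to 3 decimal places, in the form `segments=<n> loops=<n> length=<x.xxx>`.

segments=8 loops=1 length=8.025

cell (0,1): code 0100 → (0.022,2.000)–(1.000,1.209)
cell (0,2): code 1100 → (0.012,3.000)–(0.022,2.000)
cell (0,3): code 1000 → (1.000,3.807)–(0.012,3.000)
cell (1,1): code 0110 → (1.000,1.209)–(2.000,1.475)
cell (1,3): code 1001 → (2.000,3.541)–(1.000,3.807)
cell (2,1): code 0010 → (2.000,1.475)–(2.465,2.000)
cell (2,2): code 0011 → (2.465,2.000)–(2.475,3.000)
cell (2,3): code 0001 → (2.475,3.000)–(2.000,3.541)
total: 8 segments, chained into 1 closed loop(s), length Σ = 8.024551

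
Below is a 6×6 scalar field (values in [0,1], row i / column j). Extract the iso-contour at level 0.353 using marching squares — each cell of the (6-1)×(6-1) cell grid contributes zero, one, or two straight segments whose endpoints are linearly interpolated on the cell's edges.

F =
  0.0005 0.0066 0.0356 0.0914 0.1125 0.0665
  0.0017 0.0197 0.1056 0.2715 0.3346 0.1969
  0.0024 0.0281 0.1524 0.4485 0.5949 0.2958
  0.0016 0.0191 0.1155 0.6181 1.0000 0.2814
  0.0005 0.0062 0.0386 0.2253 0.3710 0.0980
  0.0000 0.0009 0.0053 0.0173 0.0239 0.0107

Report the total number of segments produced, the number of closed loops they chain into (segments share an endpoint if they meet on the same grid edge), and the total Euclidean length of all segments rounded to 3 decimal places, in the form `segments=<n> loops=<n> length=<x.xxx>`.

cell (1,2): code 0100 → (1.460,3.000)–(2.000,2.677)
cell (1,3): code 1100 → (1.071,4.000)–(1.460,3.000)
cell (1,4): code 1000 → (2.000,4.809)–(1.071,4.000)
cell (2,2): code 0110 → (2.000,2.677)–(3.000,2.473)
cell (2,4): code 1001 → (3.000,4.900)–(2.000,4.809)
cell (3,2): code 0010 → (3.000,2.473)–(3.675,3.000)
cell (3,3): code 0111 → (3.675,3.000)–(4.000,3.876)
cell (3,4): code 1001 → (4.000,4.066)–(3.000,4.900)
cell (4,3): code 0010 → (4.000,3.876)–(4.052,4.000)
cell (4,4): code 0001 → (4.052,4.000)–(4.000,4.066)
total: 10 segments, chained into 1 closed loop(s), length Σ = 8.270446

segments=10 loops=1 length=8.270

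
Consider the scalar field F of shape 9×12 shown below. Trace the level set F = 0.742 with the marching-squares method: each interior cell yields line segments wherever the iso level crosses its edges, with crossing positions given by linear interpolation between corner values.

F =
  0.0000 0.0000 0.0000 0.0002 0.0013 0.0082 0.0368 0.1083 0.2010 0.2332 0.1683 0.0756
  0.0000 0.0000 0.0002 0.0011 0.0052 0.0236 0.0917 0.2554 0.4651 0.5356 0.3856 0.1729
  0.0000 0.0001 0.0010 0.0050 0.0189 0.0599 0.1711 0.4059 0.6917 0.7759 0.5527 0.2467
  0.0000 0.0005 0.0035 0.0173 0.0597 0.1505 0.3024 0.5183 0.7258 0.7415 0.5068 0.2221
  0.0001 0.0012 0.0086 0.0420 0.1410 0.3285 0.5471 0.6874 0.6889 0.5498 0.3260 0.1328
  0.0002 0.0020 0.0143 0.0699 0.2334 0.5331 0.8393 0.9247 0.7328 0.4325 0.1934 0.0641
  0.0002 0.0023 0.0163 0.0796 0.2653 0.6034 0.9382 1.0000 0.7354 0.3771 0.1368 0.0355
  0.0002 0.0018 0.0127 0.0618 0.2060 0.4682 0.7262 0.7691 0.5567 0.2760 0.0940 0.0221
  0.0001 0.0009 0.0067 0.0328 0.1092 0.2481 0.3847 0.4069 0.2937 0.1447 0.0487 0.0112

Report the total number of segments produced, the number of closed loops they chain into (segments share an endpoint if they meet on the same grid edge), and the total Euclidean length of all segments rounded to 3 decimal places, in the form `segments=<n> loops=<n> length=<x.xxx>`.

cell (1,8): code 0100 → (1.859,9.000)–(2.000,8.597)
cell (1,9): code 1000 → (2.000,9.152)–(1.859,9.000)
cell (2,8): code 0010 → (2.000,8.597)–(2.985,9.000)
cell (2,9): code 0001 → (2.985,9.000)–(2.000,9.152)
cell (4,5): code 0100 → (4.667,6.000)–(5.000,5.682)
cell (4,6): code 1100 → (4.230,7.000)–(4.667,6.000)
cell (4,7): code 1000 → (5.000,7.952)–(4.230,7.000)
cell (5,5): code 0110 → (5.000,5.682)–(6.000,5.414)
cell (5,7): code 1001 → (6.000,7.975)–(5.000,7.952)
cell (6,5): code 0010 → (6.000,5.414)–(6.925,6.000)
cell (6,6): code 0111 → (6.925,6.000)–(7.000,6.368)
cell (6,7): code 1001 → (7.000,7.128)–(6.000,7.975)
cell (7,6): code 0010 → (7.000,6.368)–(7.075,7.000)
cell (7,7): code 0001 → (7.075,7.000)–(7.000,7.128)
total: 14 segments, chained into 2 closed loop(s), length Σ = 11.073136

segments=14 loops=2 length=11.073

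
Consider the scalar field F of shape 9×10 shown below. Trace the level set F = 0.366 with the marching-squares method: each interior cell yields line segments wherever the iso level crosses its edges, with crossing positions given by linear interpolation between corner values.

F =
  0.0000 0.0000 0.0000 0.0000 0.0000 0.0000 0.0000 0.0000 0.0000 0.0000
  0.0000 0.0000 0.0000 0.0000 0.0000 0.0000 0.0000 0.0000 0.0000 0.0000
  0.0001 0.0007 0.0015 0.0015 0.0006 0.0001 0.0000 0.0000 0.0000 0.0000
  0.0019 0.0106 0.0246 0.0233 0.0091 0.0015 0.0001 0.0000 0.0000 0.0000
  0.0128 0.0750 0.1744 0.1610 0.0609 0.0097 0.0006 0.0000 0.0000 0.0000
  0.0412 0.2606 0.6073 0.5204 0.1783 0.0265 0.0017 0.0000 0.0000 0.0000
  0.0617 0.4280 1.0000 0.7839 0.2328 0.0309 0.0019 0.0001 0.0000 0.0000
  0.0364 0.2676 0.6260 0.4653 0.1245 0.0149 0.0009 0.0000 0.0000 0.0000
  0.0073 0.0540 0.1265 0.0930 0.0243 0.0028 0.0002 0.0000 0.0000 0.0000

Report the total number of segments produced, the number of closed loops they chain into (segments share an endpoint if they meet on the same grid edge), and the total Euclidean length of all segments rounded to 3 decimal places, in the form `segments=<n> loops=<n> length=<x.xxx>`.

segments=12 loops=1 length=9.193

cell (4,1): code 0100 → (4.443,2.000)–(5.000,1.304)
cell (4,2): code 1100 → (4.570,3.000)–(4.443,2.000)
cell (4,3): code 1000 → (5.000,3.451)–(4.570,3.000)
cell (5,0): code 0100 → (5.630,1.000)–(6.000,0.831)
cell (5,1): code 1110 → (5.000,1.304)–(5.630,1.000)
cell (5,3): code 1001 → (6.000,3.758)–(5.000,3.451)
cell (6,0): code 0010 → (6.000,0.831)–(6.387,1.000)
cell (6,1): code 0111 → (6.387,1.000)–(7.000,1.275)
cell (6,3): code 1001 → (7.000,3.291)–(6.000,3.758)
cell (7,1): code 0010 → (7.000,1.275)–(7.521,2.000)
cell (7,2): code 0011 → (7.521,2.000)–(7.267,3.000)
cell (7,3): code 0001 → (7.267,3.000)–(7.000,3.291)
total: 12 segments, chained into 1 closed loop(s), length Σ = 9.192674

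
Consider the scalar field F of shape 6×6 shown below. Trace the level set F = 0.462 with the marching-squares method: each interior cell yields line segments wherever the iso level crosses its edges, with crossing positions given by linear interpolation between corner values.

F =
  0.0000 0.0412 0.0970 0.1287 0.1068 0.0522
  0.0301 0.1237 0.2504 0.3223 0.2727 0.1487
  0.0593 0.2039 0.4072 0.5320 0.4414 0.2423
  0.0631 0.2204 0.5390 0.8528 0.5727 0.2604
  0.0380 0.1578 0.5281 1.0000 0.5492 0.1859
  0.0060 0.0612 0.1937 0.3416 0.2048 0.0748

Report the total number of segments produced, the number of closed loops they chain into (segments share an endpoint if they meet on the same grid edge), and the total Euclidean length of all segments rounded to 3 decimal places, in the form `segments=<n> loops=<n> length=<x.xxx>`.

cell (1,2): code 0100 → (1.666,3.000)–(2.000,2.439)
cell (1,3): code 1000 → (2.000,3.773)–(1.666,3.000)
cell (2,1): code 0100 → (2.416,2.000)–(3.000,1.758)
cell (2,2): code 1110 → (2.000,2.439)–(2.416,2.000)
cell (2,3): code 1101 → (2.157,4.000)–(2.000,3.773)
cell (2,4): code 1000 → (3.000,4.354)–(2.157,4.000)
cell (3,1): code 0110 → (3.000,1.758)–(4.000,1.821)
cell (3,4): code 1001 → (4.000,4.240)–(3.000,4.354)
cell (4,1): code 0010 → (4.000,1.821)–(4.198,2.000)
cell (4,2): code 0011 → (4.198,2.000)–(4.817,3.000)
cell (4,3): code 0011 → (4.817,3.000)–(4.253,4.000)
cell (4,4): code 0001 → (4.253,4.000)–(4.000,4.240)
total: 12 segments, chained into 1 closed loop(s), length Σ = 8.870280

segments=12 loops=1 length=8.870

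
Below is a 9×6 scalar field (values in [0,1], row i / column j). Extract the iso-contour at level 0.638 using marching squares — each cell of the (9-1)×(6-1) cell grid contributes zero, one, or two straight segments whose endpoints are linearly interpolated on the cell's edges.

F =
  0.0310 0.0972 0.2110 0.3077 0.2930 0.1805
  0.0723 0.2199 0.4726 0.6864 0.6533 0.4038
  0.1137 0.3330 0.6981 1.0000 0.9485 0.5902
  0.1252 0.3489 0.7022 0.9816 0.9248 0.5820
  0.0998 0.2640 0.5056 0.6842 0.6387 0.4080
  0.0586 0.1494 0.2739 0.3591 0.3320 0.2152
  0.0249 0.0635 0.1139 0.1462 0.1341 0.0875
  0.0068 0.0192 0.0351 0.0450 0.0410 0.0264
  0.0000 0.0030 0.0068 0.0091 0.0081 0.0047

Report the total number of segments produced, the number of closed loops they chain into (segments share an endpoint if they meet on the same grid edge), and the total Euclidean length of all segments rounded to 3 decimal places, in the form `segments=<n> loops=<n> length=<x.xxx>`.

segments=14 loops=1 length=9.988

cell (0,2): code 0100 → (0.872,3.000)–(1.000,2.774)
cell (0,3): code 1100 → (0.958,4.000)–(0.872,3.000)
cell (0,4): code 1000 → (1.000,4.061)–(0.958,4.000)
cell (1,1): code 0100 → (1.733,2.000)–(2.000,1.835)
cell (1,2): code 1110 → (1.000,2.774)–(1.733,2.000)
cell (1,4): code 1001 → (2.000,4.867)–(1.000,4.061)
cell (2,1): code 0110 → (2.000,1.835)–(3.000,1.818)
cell (2,4): code 1001 → (3.000,4.837)–(2.000,4.867)
cell (3,1): code 0010 → (3.000,1.818)–(3.327,2.000)
cell (3,2): code 0111 → (3.327,2.000)–(4.000,2.741)
cell (3,4): code 1001 → (4.000,4.003)–(3.000,4.837)
cell (4,2): code 0010 → (4.000,2.741)–(4.142,3.000)
cell (4,3): code 0011 → (4.142,3.000)–(4.002,4.000)
cell (4,4): code 0001 → (4.002,4.000)–(4.000,4.003)
total: 14 segments, chained into 1 closed loop(s), length Σ = 9.987826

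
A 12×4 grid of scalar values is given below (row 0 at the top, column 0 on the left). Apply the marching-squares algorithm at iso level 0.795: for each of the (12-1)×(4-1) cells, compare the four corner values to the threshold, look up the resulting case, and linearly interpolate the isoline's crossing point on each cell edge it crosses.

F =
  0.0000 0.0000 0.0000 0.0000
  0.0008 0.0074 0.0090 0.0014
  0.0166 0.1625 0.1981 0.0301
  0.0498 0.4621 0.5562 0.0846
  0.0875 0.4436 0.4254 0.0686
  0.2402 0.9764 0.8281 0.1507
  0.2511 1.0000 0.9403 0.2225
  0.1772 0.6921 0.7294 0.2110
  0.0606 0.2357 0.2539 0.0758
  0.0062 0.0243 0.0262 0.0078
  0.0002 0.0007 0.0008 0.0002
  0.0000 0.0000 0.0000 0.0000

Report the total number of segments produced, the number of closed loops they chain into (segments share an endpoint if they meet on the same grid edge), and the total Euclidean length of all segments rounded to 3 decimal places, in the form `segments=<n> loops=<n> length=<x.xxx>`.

segments=8 loops=1 length=5.999

cell (4,0): code 0100 → (4.660,1.000)–(5.000,0.754)
cell (4,1): code 1100 → (4.918,2.000)–(4.660,1.000)
cell (4,2): code 1000 → (5.000,2.049)–(4.918,2.000)
cell (5,0): code 0110 → (5.000,0.754)–(6.000,0.726)
cell (5,2): code 1001 → (6.000,2.202)–(5.000,2.049)
cell (6,0): code 0010 → (6.000,0.726)–(6.666,1.000)
cell (6,1): code 0011 → (6.666,1.000)–(6.689,2.000)
cell (6,2): code 0001 → (6.689,2.000)–(6.000,2.202)
total: 8 segments, chained into 1 closed loop(s), length Σ = 5.999023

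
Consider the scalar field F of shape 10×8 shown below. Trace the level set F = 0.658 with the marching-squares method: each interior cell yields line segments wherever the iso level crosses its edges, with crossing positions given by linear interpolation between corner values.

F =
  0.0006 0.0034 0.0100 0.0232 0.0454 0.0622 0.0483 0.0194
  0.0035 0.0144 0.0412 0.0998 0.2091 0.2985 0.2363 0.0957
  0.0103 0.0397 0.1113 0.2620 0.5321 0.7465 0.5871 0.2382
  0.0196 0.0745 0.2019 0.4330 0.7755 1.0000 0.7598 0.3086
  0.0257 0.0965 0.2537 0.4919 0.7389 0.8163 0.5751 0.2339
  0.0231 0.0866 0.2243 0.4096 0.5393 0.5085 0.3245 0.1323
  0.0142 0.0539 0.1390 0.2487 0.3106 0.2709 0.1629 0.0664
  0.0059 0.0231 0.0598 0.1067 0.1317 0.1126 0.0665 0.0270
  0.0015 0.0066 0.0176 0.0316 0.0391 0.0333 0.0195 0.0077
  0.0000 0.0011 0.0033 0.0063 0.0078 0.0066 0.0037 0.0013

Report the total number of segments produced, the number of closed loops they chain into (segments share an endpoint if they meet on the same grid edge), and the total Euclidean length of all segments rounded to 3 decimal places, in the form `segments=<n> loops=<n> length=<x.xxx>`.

cell (1,4): code 0100 → (1.802,5.000)–(2.000,4.587)
cell (1,5): code 1000 → (2.000,5.555)–(1.802,5.000)
cell (2,3): code 0100 → (2.517,4.000)–(3.000,3.657)
cell (2,4): code 1110 → (2.000,4.587)–(2.517,4.000)
cell (2,5): code 1101 → (2.411,6.000)–(2.000,5.555)
cell (2,6): code 1000 → (3.000,6.226)–(2.411,6.000)
cell (3,3): code 0110 → (3.000,3.657)–(4.000,3.672)
cell (3,5): code 1011 → (4.000,5.656)–(3.551,6.000)
cell (3,6): code 0001 → (3.551,6.000)–(3.000,6.226)
cell (4,3): code 0010 → (4.000,3.672)–(4.405,4.000)
cell (4,4): code 0011 → (4.405,4.000)–(4.514,5.000)
cell (4,5): code 0001 → (4.514,5.000)–(4.000,5.656)
total: 12 segments, chained into 1 closed loop(s), length Σ = 8.179983

segments=12 loops=1 length=8.180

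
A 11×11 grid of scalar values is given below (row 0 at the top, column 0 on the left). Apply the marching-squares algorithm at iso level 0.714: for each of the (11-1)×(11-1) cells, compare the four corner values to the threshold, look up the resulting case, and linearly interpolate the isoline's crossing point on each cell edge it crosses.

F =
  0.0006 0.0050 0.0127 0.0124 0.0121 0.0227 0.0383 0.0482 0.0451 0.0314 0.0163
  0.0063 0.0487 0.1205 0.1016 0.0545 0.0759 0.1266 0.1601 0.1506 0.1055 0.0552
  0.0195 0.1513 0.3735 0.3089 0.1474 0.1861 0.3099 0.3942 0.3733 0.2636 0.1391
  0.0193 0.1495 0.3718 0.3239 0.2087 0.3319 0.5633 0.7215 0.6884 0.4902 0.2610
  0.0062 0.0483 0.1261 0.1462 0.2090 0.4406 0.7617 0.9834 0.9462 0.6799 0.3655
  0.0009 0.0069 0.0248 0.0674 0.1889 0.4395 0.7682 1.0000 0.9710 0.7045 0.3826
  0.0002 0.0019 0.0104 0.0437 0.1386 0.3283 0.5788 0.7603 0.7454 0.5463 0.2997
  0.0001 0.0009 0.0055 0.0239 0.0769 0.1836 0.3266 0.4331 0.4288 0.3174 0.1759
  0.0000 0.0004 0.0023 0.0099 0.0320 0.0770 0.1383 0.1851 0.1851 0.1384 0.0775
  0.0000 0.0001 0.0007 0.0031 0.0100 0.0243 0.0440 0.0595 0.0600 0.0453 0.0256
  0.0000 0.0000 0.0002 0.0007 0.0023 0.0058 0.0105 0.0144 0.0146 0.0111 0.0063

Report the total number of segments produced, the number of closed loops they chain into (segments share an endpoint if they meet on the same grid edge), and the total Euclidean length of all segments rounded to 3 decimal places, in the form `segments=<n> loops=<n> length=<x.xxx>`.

segments=14 loops=1 length=9.945

cell (2,6): code 0100 → (2.977,7.000)–(3.000,6.953)
cell (2,7): code 1000 → (3.000,7.227)–(2.977,7.000)
cell (3,5): code 0100 → (3.760,6.000)–(4.000,5.851)
cell (3,6): code 1110 → (3.000,6.953)–(3.760,6.000)
cell (3,7): code 1101 → (3.099,8.000)–(3.000,7.227)
cell (3,8): code 1000 → (4.000,8.872)–(3.099,8.000)
cell (4,5): code 0110 → (4.000,5.851)–(5.000,5.835)
cell (4,8): code 1001 → (5.000,8.964)–(4.000,8.872)
cell (5,5): code 0010 → (5.000,5.835)–(5.286,6.000)
cell (5,6): code 0111 → (5.286,6.000)–(6.000,6.745)
cell (5,8): code 1001 → (6.000,8.158)–(5.000,8.964)
cell (6,6): code 0010 → (6.000,6.745)–(6.142,7.000)
cell (6,7): code 0011 → (6.142,7.000)–(6.099,8.000)
cell (6,8): code 0001 → (6.099,8.000)–(6.000,8.158)
total: 14 segments, chained into 1 closed loop(s), length Σ = 9.944827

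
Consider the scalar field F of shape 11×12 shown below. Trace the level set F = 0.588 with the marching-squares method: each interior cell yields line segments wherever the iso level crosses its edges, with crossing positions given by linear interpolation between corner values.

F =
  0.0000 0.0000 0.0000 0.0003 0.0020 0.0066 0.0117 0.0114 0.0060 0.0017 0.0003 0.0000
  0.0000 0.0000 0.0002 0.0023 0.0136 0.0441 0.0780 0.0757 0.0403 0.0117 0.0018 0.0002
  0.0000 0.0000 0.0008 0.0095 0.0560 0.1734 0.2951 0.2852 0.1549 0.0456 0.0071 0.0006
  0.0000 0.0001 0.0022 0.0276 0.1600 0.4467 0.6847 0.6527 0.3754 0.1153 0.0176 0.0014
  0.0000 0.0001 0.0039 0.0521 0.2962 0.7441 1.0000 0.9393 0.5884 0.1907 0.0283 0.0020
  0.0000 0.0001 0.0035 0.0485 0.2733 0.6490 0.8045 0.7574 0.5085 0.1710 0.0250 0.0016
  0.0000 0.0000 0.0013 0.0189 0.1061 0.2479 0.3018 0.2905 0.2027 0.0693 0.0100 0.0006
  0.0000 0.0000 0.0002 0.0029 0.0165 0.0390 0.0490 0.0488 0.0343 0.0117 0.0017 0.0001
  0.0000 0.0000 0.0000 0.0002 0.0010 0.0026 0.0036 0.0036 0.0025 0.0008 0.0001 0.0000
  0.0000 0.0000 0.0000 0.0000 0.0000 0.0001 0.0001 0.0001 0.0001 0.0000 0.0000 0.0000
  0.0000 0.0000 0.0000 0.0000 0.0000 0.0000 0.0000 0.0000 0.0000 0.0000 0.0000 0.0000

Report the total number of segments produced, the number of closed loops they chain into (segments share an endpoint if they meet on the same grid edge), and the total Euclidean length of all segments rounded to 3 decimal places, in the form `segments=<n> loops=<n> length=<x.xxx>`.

segments=14 loops=1 length=9.524

cell (2,5): code 0100 → (2.752,6.000)–(3.000,5.594)
cell (2,6): code 1100 → (2.824,7.000)–(2.752,6.000)
cell (2,7): code 1000 → (3.000,7.233)–(2.824,7.000)
cell (3,4): code 0100 → (3.475,5.000)–(4.000,4.651)
cell (3,5): code 1110 → (3.000,5.594)–(3.475,5.000)
cell (3,7): code 1101 → (3.998,8.000)–(3.000,7.233)
cell (3,8): code 1000 → (4.000,8.001)–(3.998,8.000)
cell (4,4): code 0110 → (4.000,4.651)–(5.000,4.838)
cell (4,7): code 1011 → (5.000,7.681)–(4.005,8.000)
cell (4,8): code 0001 → (4.005,8.000)–(4.000,8.001)
cell (5,4): code 0010 → (5.000,4.838)–(5.152,5.000)
cell (5,5): code 0011 → (5.152,5.000)–(5.431,6.000)
cell (5,6): code 0011 → (5.431,6.000)–(5.363,7.000)
cell (5,7): code 0001 → (5.363,7.000)–(5.000,7.681)
total: 14 segments, chained into 1 closed loop(s), length Σ = 9.523577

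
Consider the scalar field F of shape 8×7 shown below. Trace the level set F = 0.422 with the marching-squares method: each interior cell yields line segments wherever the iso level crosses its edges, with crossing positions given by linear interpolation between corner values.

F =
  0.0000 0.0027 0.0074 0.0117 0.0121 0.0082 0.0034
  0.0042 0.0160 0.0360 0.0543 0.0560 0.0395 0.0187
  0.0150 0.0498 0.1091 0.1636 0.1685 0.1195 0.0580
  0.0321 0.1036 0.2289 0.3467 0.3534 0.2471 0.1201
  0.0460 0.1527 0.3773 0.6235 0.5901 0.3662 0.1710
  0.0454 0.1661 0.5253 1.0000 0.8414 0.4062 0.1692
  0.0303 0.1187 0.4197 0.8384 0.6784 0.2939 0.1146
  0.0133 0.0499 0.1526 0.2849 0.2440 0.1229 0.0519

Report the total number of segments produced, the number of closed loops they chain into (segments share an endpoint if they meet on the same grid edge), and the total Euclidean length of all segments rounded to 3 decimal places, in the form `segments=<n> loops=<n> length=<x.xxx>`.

cell (3,2): code 0100 → (3.272,3.000)–(4.000,2.182)
cell (3,3): code 1100 → (3.290,4.000)–(3.272,3.000)
cell (3,4): code 1000 → (4.000,4.751)–(3.290,4.000)
cell (4,1): code 0100 → (4.302,2.000)–(5.000,1.712)
cell (4,2): code 1110 → (4.000,2.182)–(4.302,2.000)
cell (4,4): code 1001 → (5.000,4.964)–(4.000,4.751)
cell (5,1): code 0010 → (5.000,1.712)–(5.978,2.000)
cell (5,2): code 0111 → (5.978,2.000)–(6.000,2.005)
cell (5,4): code 1001 → (6.000,4.667)–(5.000,4.964)
cell (6,2): code 0010 → (6.000,2.005)–(6.752,3.000)
cell (6,3): code 0011 → (6.752,3.000)–(6.590,4.000)
cell (6,4): code 0001 → (6.590,4.000)–(6.000,4.667)
total: 12 segments, chained into 1 closed loop(s), length Σ = 10.494460

segments=12 loops=1 length=10.494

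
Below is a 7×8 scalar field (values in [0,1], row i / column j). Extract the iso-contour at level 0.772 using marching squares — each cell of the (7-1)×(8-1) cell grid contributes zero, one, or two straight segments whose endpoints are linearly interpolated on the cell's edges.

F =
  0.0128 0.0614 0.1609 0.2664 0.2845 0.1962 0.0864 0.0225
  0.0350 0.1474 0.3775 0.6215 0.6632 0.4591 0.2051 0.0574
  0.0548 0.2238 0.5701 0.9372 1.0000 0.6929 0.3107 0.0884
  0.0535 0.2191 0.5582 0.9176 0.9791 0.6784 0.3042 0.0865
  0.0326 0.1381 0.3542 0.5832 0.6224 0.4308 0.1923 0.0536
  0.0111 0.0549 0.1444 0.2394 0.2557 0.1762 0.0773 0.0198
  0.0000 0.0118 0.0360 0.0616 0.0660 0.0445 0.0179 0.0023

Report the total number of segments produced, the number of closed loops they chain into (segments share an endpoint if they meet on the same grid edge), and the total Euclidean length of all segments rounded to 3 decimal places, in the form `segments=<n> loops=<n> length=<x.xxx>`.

segments=8 loops=1 length=7.215

cell (1,2): code 0100 → (1.477,3.000)–(2.000,2.550)
cell (1,3): code 1100 → (1.323,4.000)–(1.477,3.000)
cell (1,4): code 1000 → (2.000,4.742)–(1.323,4.000)
cell (2,2): code 0110 → (2.000,2.550)–(3.000,2.595)
cell (2,4): code 1001 → (3.000,4.689)–(2.000,4.742)
cell (3,2): code 0010 → (3.000,2.595)–(3.435,3.000)
cell (3,3): code 0011 → (3.435,3.000)–(3.581,4.000)
cell (3,4): code 0001 → (3.581,4.000)–(3.000,4.689)
total: 8 segments, chained into 1 closed loop(s), length Σ = 7.215098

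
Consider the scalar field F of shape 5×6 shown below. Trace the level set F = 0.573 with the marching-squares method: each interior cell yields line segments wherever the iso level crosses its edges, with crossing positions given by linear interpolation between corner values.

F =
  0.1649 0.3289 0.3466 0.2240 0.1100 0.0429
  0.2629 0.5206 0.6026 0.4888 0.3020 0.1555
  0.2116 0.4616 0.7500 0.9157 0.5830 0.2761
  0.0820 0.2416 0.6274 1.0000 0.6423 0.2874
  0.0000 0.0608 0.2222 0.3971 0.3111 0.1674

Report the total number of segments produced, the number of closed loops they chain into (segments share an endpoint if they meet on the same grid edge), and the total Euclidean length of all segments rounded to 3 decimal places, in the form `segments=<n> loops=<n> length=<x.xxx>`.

cell (0,1): code 0100 → (0.884,2.000)–(1.000,1.639)
cell (0,2): code 1000 → (1.000,2.260)–(0.884,2.000)
cell (1,1): code 0110 → (1.000,1.639)–(2.000,1.386)
cell (1,2): code 1101 → (1.197,3.000)–(1.000,2.260)
cell (1,3): code 1100 → (1.964,4.000)–(1.197,3.000)
cell (1,4): code 1000 → (2.000,4.033)–(1.964,4.000)
cell (2,1): code 0110 → (2.000,1.386)–(3.000,1.859)
cell (2,4): code 1001 → (3.000,4.195)–(2.000,4.033)
cell (3,1): code 0010 → (3.000,1.859)–(3.134,2.000)
cell (3,2): code 0011 → (3.134,2.000)–(3.708,3.000)
cell (3,3): code 0011 → (3.708,3.000)–(3.209,4.000)
cell (3,4): code 0001 → (3.209,4.000)–(3.000,4.195)
total: 12 segments, chained into 1 closed loop(s), length Σ = 8.640262

segments=12 loops=1 length=8.640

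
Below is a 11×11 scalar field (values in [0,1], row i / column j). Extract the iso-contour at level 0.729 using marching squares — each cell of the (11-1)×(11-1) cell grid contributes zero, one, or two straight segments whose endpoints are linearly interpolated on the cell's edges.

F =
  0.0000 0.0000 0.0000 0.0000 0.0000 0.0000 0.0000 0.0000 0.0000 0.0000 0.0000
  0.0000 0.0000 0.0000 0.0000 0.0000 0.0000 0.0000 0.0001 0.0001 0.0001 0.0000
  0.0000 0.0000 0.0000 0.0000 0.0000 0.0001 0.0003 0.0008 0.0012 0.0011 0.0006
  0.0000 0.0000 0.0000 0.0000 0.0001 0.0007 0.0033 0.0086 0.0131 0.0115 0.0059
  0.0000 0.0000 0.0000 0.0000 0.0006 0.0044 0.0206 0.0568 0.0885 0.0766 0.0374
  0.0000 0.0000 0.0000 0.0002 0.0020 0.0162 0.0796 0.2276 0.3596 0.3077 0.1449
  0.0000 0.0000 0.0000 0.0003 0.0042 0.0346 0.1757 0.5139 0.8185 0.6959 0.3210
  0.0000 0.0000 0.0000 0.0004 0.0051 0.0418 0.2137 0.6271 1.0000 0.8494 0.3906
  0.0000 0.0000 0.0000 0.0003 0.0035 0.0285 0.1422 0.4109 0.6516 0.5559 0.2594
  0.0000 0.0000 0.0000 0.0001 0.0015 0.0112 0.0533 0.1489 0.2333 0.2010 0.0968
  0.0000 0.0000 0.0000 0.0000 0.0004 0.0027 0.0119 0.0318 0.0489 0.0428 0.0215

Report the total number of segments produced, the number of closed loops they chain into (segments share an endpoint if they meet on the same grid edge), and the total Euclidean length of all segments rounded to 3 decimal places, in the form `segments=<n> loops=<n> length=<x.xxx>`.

cell (5,7): code 0100 → (5.805,8.000)–(6.000,7.706)
cell (5,8): code 1000 → (6.000,8.730)–(5.805,8.000)
cell (6,7): code 0110 → (6.000,7.706)–(7.000,7.273)
cell (6,8): code 1101 → (6.216,9.000)–(6.000,8.730)
cell (6,9): code 1000 → (7.000,9.262)–(6.216,9.000)
cell (7,7): code 0010 → (7.000,7.273)–(7.778,8.000)
cell (7,8): code 0011 → (7.778,8.000)–(7.410,9.000)
cell (7,9): code 0001 → (7.410,9.000)–(7.000,9.262)
total: 8 segments, chained into 1 closed loop(s), length Σ = 5.987516

segments=8 loops=1 length=5.988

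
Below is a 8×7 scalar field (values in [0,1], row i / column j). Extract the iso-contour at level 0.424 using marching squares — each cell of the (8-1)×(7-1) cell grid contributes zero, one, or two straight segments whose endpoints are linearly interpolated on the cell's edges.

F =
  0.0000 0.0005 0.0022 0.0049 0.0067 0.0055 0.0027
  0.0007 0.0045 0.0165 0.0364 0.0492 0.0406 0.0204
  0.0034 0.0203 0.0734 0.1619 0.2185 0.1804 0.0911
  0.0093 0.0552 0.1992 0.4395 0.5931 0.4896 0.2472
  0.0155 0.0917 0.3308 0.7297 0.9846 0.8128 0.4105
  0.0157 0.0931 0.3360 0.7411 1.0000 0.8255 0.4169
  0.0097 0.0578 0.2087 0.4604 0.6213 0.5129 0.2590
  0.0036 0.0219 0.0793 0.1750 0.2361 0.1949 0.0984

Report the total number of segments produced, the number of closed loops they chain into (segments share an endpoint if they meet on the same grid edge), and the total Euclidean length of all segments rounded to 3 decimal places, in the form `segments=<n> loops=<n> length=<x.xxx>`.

cell (2,2): code 0100 → (2.944,3.000)–(3.000,2.935)
cell (2,3): code 1100 → (2.549,4.000)–(2.944,3.000)
cell (2,4): code 1100 → (2.788,5.000)–(2.549,4.000)
cell (2,5): code 1000 → (3.000,5.271)–(2.788,5.000)
cell (3,2): code 0110 → (3.000,2.935)–(4.000,2.234)
cell (3,5): code 1001 → (4.000,5.966)–(3.000,5.271)
cell (4,2): code 0110 → (4.000,2.234)–(5.000,2.217)
cell (4,5): code 1001 → (5.000,5.983)–(4.000,5.966)
cell (5,2): code 0110 → (5.000,2.217)–(6.000,2.855)
cell (5,5): code 1001 → (6.000,5.350)–(5.000,5.983)
cell (6,2): code 0010 → (6.000,2.855)–(6.128,3.000)
cell (6,3): code 0011 → (6.128,3.000)–(6.512,4.000)
cell (6,4): code 0011 → (6.512,4.000)–(6.280,5.000)
cell (6,5): code 0001 → (6.280,5.000)–(6.000,5.350)
total: 14 segments, chained into 1 closed loop(s), length Σ = 12.081570

segments=14 loops=1 length=12.082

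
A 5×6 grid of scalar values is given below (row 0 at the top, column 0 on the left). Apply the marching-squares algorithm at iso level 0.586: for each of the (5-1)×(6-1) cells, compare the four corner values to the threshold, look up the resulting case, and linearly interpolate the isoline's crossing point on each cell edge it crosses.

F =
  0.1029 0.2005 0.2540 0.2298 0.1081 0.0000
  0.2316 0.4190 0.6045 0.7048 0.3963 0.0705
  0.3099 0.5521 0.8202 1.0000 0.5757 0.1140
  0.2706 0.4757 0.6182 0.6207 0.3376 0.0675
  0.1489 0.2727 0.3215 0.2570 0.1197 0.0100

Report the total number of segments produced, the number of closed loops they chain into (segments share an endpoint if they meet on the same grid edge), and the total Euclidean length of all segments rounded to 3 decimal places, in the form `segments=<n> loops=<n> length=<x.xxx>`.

cell (0,1): code 0100 → (0.947,2.000)–(1.000,1.900)
cell (0,2): code 1100 → (0.750,3.000)–(0.947,2.000)
cell (0,3): code 1000 → (1.000,3.385)–(0.750,3.000)
cell (1,1): code 0110 → (1.000,1.900)–(2.000,1.126)
cell (1,3): code 1001 → (2.000,3.976)–(1.000,3.385)
cell (2,1): code 0110 → (2.000,1.126)–(3.000,1.774)
cell (2,3): code 1001 → (3.000,3.123)–(2.000,3.976)
cell (3,1): code 0010 → (3.000,1.774)–(3.109,2.000)
cell (3,2): code 0011 → (3.109,2.000)–(3.095,3.000)
cell (3,3): code 0001 → (3.095,3.000)–(3.000,3.123)
total: 10 segments, chained into 1 closed loop(s), length Σ = 7.929085

segments=10 loops=1 length=7.929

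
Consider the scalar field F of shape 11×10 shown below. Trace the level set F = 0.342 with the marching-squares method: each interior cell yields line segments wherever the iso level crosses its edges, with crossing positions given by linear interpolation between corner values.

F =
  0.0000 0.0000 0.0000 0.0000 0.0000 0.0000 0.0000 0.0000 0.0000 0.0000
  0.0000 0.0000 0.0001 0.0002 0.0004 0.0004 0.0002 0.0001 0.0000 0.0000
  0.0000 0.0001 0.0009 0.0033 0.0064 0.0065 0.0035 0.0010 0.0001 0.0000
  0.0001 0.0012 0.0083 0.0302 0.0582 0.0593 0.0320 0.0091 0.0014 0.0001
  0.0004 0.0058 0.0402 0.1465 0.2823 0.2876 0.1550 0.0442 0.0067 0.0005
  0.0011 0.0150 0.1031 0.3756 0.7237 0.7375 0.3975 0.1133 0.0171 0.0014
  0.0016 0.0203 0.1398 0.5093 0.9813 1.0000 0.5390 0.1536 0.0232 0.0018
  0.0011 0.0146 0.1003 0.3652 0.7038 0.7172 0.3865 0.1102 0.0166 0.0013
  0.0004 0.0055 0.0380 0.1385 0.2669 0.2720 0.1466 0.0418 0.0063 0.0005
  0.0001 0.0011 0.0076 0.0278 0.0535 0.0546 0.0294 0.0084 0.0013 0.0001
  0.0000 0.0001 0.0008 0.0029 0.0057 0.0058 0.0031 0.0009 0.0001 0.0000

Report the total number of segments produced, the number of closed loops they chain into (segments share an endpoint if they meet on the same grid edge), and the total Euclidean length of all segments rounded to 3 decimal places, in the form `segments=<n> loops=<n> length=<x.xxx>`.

segments=14 loops=1 length=11.955

cell (4,2): code 0100 → (4.853,3.000)–(5.000,2.877)
cell (4,3): code 1100 → (4.135,4.000)–(4.853,3.000)
cell (4,4): code 1100 → (4.121,5.000)–(4.135,4.000)
cell (4,5): code 1100 → (4.771,6.000)–(4.121,5.000)
cell (4,6): code 1000 → (5.000,6.195)–(4.771,6.000)
cell (5,2): code 0110 → (5.000,2.877)–(6.000,2.547)
cell (5,6): code 1001 → (6.000,6.511)–(5.000,6.195)
cell (6,2): code 0110 → (6.000,2.547)–(7.000,2.912)
cell (6,6): code 1001 → (7.000,6.161)–(6.000,6.511)
cell (7,2): code 0010 → (7.000,2.912)–(7.102,3.000)
cell (7,3): code 0011 → (7.102,3.000)–(7.828,4.000)
cell (7,4): code 0011 → (7.828,4.000)–(7.843,5.000)
cell (7,5): code 0011 → (7.843,5.000)–(7.185,6.000)
cell (7,6): code 0001 → (7.185,6.000)–(7.000,6.161)
total: 14 segments, chained into 1 closed loop(s), length Σ = 11.954921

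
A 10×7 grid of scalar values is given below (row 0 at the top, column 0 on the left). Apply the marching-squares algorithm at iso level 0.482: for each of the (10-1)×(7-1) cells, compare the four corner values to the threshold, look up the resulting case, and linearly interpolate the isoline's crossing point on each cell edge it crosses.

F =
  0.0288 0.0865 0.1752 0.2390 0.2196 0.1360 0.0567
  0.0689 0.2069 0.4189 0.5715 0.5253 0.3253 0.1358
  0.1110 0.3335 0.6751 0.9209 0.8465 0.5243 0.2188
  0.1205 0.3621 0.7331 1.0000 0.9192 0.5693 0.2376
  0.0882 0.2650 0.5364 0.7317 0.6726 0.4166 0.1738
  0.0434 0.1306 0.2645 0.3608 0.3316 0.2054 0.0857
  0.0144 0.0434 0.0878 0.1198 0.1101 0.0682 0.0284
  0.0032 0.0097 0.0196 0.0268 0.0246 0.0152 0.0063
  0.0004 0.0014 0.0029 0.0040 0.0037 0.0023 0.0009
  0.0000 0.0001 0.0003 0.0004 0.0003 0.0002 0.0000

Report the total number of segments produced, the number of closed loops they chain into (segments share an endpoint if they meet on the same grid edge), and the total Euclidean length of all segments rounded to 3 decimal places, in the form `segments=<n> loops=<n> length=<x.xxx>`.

cell (0,2): code 0100 → (0.731,3.000)–(1.000,2.413)
cell (0,3): code 1100 → (0.858,4.000)–(0.731,3.000)
cell (0,4): code 1000 → (1.000,4.216)–(0.858,4.000)
cell (1,1): code 0100 → (1.246,2.000)–(2.000,1.435)
cell (1,2): code 1110 → (1.000,2.413)–(1.246,2.000)
cell (1,4): code 1101 → (1.787,5.000)–(1.000,4.216)
cell (1,5): code 1000 → (2.000,5.138)–(1.787,5.000)
cell (2,1): code 0110 → (2.000,1.435)–(3.000,1.323)
cell (2,5): code 1001 → (3.000,5.263)–(2.000,5.138)
cell (3,1): code 0110 → (3.000,1.323)–(4.000,1.800)
cell (3,4): code 1011 → (4.000,4.745)–(3.572,5.000)
cell (3,5): code 0001 → (3.572,5.000)–(3.000,5.263)
cell (4,1): code 0010 → (4.000,1.800)–(4.200,2.000)
cell (4,2): code 0011 → (4.200,2.000)–(4.673,3.000)
cell (4,3): code 0011 → (4.673,3.000)–(4.559,4.000)
cell (4,4): code 0001 → (4.559,4.000)–(4.000,4.745)
total: 16 segments, chained into 1 closed loop(s), length Σ = 12.276762

segments=16 loops=1 length=12.277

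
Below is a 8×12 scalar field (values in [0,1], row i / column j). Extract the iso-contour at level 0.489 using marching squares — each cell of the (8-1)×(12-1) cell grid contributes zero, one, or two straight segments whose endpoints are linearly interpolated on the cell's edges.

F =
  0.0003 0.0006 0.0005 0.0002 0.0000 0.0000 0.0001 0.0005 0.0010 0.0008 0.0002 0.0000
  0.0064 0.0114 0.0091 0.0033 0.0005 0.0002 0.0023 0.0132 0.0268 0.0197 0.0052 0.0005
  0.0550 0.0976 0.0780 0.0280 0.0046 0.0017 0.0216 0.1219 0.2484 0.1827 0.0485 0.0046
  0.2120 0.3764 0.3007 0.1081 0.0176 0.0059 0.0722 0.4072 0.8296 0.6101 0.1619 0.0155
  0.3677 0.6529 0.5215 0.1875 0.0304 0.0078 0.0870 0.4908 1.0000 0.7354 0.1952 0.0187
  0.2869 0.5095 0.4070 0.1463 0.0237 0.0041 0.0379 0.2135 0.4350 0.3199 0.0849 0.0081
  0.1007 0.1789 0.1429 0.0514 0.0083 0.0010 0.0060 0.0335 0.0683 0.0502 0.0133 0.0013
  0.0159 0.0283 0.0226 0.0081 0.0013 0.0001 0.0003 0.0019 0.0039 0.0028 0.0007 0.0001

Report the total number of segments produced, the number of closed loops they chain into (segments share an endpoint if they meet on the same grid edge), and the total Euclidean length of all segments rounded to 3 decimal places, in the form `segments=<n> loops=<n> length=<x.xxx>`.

cell (2,7): code 0100 → (2.414,8.000)–(3.000,7.194)
cell (2,8): code 1100 → (2.717,9.000)–(2.414,8.000)
cell (2,9): code 1000 → (3.000,9.270)–(2.717,9.000)
cell (3,0): code 0100 → (3.407,1.000)–(4.000,0.425)
cell (3,1): code 1100 → (3.853,2.000)–(3.407,1.000)
cell (3,2): code 1000 → (4.000,2.097)–(3.853,2.000)
cell (3,6): code 0100 → (3.978,7.000)–(4.000,6.996)
cell (3,7): code 1110 → (3.000,7.194)–(3.978,7.000)
cell (3,9): code 1001 → (4.000,9.456)–(3.000,9.270)
cell (4,0): code 0110 → (4.000,0.425)–(5.000,0.908)
cell (4,1): code 1011 → (5.000,1.200)–(4.284,2.000)
cell (4,2): code 0001 → (4.284,2.000)–(4.000,2.097)
cell (4,6): code 0010 → (4.000,6.996)–(4.006,7.000)
cell (4,7): code 0011 → (4.006,7.000)–(4.904,8.000)
cell (4,8): code 0011 → (4.904,8.000)–(4.593,9.000)
cell (4,9): code 0001 → (4.593,9.000)–(4.000,9.456)
cell (5,0): code 0010 → (5.000,0.908)–(5.062,1.000)
cell (5,1): code 0001 → (5.062,1.000)–(5.000,1.200)
total: 18 segments, chained into 2 closed loop(s), length Σ = 12.518464

segments=18 loops=2 length=12.518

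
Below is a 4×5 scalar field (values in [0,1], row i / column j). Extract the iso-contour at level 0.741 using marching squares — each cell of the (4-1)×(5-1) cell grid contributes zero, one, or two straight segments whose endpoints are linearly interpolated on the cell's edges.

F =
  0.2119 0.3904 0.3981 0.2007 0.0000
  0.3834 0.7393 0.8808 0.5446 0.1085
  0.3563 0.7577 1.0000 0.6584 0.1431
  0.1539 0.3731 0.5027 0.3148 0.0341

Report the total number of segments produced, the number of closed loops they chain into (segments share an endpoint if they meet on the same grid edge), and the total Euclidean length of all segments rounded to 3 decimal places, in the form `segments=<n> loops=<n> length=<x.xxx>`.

segments=8 loops=1 length=5.683

cell (0,1): code 0100 → (0.710,2.000)–(1.000,1.012)
cell (0,2): code 1000 → (1.000,2.416)–(0.710,2.000)
cell (1,0): code 0100 → (1.092,1.000)–(2.000,0.958)
cell (1,1): code 1110 → (1.000,1.012)–(1.092,1.000)
cell (1,2): code 1001 → (2.000,2.758)–(1.000,2.416)
cell (2,0): code 0010 → (2.000,0.958)–(2.043,1.000)
cell (2,1): code 0011 → (2.043,1.000)–(2.521,2.000)
cell (2,2): code 0001 → (2.521,2.000)–(2.000,2.758)
total: 8 segments, chained into 1 closed loop(s), length Σ = 5.683107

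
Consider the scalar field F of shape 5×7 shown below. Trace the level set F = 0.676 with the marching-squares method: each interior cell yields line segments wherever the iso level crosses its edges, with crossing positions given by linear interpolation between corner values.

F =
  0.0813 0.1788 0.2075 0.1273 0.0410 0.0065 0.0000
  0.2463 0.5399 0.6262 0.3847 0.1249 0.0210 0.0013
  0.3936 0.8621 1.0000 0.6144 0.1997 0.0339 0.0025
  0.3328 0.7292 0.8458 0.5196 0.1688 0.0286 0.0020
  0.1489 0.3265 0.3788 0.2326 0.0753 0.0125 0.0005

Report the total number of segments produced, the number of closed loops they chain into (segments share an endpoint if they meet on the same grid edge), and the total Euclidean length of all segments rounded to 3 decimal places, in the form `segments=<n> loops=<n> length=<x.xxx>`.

cell (1,0): code 0100 → (1.422,1.000)–(2.000,0.603)
cell (1,1): code 1100 → (1.133,2.000)–(1.422,1.000)
cell (1,2): code 1000 → (2.000,2.840)–(1.133,2.000)
cell (2,0): code 0110 → (2.000,0.603)–(3.000,0.866)
cell (2,2): code 1001 → (3.000,2.521)–(2.000,2.840)
cell (3,0): code 0010 → (3.000,0.866)–(3.132,1.000)
cell (3,1): code 0011 → (3.132,1.000)–(3.364,2.000)
cell (3,2): code 0001 → (3.364,2.000)–(3.000,2.521)
total: 8 segments, chained into 1 closed loop(s), length Σ = 6.882757

segments=8 loops=1 length=6.883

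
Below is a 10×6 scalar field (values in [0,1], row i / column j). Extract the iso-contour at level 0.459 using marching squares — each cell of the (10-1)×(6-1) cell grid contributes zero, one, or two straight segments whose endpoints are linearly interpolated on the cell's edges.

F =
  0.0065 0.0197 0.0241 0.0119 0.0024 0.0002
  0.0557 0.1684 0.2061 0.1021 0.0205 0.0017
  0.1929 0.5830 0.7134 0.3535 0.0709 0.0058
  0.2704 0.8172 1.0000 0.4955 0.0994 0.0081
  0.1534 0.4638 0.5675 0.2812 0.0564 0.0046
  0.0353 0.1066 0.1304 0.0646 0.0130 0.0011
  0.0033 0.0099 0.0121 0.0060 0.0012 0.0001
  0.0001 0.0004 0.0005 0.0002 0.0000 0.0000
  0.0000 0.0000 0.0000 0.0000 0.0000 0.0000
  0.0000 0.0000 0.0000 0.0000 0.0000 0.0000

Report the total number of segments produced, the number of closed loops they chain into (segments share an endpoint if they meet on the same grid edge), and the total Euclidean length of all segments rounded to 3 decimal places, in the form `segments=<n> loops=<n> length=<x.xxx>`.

segments=12 loops=1 length=8.368

cell (1,0): code 0100 → (1.701,1.000)–(2.000,0.682)
cell (1,1): code 1100 → (1.499,2.000)–(1.701,1.000)
cell (1,2): code 1000 → (2.000,2.707)–(1.499,2.000)
cell (2,0): code 0110 → (2.000,0.682)–(3.000,0.345)
cell (2,2): code 1101 → (2.743,3.000)–(2.000,2.707)
cell (2,3): code 1000 → (3.000,3.092)–(2.743,3.000)
cell (3,0): code 0110 → (3.000,0.345)–(4.000,0.985)
cell (3,2): code 1011 → (4.000,2.379)–(3.170,3.000)
cell (3,3): code 0001 → (3.170,3.000)–(3.000,3.092)
cell (4,0): code 0010 → (4.000,0.985)–(4.013,1.000)
cell (4,1): code 0011 → (4.013,1.000)–(4.248,2.000)
cell (4,2): code 0001 → (4.248,2.000)–(4.000,2.379)
total: 12 segments, chained into 1 closed loop(s), length Σ = 8.368276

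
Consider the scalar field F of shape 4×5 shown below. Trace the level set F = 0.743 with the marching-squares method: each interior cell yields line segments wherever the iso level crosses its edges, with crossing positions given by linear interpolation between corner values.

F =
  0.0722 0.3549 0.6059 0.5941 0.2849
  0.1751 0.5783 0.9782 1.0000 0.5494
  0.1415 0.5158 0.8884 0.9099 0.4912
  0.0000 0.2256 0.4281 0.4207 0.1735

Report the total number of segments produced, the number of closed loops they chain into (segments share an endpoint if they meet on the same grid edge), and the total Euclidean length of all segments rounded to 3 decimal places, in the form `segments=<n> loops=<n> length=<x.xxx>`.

segments=8 loops=1 length=6.776

cell (0,1): code 0100 → (0.368,2.000)–(1.000,1.412)
cell (0,2): code 1100 → (0.367,3.000)–(0.368,2.000)
cell (0,3): code 1000 → (1.000,3.570)–(0.367,3.000)
cell (1,1): code 0110 → (1.000,1.412)–(2.000,1.610)
cell (1,3): code 1001 → (2.000,3.399)–(1.000,3.570)
cell (2,1): code 0010 → (2.000,1.610)–(2.316,2.000)
cell (2,2): code 0011 → (2.316,2.000)–(2.341,3.000)
cell (2,3): code 0001 → (2.341,3.000)–(2.000,3.399)
total: 8 segments, chained into 1 closed loop(s), length Σ = 6.776412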